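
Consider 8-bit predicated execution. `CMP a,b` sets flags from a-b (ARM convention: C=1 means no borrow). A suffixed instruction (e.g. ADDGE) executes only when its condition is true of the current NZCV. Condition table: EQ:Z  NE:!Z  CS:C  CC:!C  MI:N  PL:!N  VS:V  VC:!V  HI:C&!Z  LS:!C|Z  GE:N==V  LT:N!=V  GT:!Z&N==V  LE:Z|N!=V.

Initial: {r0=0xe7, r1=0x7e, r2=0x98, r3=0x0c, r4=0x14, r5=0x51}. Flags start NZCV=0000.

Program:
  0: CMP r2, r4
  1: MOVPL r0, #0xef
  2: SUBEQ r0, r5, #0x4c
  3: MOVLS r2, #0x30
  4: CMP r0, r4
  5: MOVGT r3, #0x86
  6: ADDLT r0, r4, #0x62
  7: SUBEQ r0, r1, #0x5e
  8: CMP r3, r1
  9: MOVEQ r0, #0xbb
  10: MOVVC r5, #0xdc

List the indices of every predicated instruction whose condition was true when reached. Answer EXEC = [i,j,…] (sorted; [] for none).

EXEC = [6,10]

[0] flags=1010 → (cmp)
[1] flags=1010 PL?F → skip
[2] flags=1010 EQ?F → skip
[3] flags=1010 LS?F → skip
[4] flags=1010 → (cmp)
[5] flags=1010 GT?F → skip
[6] flags=1010 LT?T → r0=0x76
[7] flags=1010 EQ?F → skip
[8] flags=1000 → (cmp)
[9] flags=1000 EQ?F → skip
[10] flags=1000 VC?T → r5=0xdc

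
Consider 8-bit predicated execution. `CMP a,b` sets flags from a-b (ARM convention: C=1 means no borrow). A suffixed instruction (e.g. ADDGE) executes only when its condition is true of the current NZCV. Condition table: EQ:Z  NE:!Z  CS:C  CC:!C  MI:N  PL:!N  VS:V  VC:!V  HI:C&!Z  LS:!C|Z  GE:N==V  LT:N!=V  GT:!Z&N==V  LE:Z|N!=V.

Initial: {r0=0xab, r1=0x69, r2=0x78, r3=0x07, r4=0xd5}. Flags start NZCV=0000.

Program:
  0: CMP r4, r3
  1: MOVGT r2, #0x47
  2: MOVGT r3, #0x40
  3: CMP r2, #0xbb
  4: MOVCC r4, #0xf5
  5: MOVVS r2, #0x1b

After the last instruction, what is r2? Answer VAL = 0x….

0: ✓ CMP  NZCV=1010
1: · MOVGT
2: · MOVGT
3: ✓ CMP  NZCV=1001
4: ✓ MOVCC  r4←0xf5
5: ✓ MOVVS  r2←0x1b

VAL = 0x1b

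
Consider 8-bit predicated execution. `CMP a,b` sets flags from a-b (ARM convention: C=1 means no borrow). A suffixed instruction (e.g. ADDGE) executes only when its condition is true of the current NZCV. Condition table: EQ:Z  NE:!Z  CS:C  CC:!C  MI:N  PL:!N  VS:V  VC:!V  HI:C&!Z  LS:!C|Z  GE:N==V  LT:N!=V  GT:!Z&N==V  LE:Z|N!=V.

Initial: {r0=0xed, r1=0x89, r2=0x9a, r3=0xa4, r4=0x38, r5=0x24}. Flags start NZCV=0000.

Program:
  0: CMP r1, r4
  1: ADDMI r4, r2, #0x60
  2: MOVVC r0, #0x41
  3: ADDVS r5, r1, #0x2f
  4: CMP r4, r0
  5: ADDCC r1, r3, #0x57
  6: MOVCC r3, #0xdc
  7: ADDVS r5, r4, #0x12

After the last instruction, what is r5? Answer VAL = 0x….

0: ✓ CMP  NZCV=0011
1: · ADDMI
2: · MOVVC
3: ✓ ADDVS  r5←0xb8
4: ✓ CMP  NZCV=0000
5: ✓ ADDCC  r1←0xfb
6: ✓ MOVCC  r3←0xdc
7: · ADDVS

VAL = 0xb8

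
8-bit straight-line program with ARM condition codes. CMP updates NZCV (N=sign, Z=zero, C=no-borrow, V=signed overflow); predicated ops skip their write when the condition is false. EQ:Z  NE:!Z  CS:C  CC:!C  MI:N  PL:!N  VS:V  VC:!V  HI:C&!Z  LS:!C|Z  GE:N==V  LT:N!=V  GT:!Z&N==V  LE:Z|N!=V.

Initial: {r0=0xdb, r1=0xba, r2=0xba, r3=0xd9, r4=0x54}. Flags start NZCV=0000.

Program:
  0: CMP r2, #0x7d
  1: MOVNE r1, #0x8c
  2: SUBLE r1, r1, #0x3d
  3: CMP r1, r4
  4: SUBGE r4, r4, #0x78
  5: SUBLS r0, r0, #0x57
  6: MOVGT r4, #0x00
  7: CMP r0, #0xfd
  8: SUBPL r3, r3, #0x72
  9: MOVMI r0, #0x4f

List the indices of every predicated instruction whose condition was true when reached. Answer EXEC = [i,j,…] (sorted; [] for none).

0: ✓ CMP  NZCV=0011
1: ✓ MOVNE  r1←0x8c
2: ✓ SUBLE  r1←0x4f
3: ✓ CMP  NZCV=1000
4: · SUBGE
5: ✓ SUBLS  r0←0x84
6: · MOVGT
7: ✓ CMP  NZCV=1000
8: · SUBPL
9: ✓ MOVMI  r0←0x4f

EXEC = [1,2,5,9]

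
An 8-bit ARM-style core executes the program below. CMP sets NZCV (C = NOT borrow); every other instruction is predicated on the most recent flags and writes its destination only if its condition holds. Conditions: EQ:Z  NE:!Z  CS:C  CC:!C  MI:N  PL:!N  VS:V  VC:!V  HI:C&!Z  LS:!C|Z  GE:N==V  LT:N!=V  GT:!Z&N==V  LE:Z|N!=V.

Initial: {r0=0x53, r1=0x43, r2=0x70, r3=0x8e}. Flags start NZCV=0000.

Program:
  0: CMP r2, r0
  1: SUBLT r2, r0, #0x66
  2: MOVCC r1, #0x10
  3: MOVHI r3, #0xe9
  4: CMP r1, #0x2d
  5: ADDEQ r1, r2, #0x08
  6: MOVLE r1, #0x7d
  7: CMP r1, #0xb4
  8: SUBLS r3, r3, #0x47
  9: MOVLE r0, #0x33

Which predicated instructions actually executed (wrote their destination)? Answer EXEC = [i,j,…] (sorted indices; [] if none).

0: ✓ CMP  NZCV=0010
1: · SUBLT
2: · MOVCC
3: ✓ MOVHI  r3←0xe9
4: ✓ CMP  NZCV=0010
5: · ADDEQ
6: · MOVLE
7: ✓ CMP  NZCV=1001
8: ✓ SUBLS  r3←0xa2
9: · MOVLE

EXEC = [3,8]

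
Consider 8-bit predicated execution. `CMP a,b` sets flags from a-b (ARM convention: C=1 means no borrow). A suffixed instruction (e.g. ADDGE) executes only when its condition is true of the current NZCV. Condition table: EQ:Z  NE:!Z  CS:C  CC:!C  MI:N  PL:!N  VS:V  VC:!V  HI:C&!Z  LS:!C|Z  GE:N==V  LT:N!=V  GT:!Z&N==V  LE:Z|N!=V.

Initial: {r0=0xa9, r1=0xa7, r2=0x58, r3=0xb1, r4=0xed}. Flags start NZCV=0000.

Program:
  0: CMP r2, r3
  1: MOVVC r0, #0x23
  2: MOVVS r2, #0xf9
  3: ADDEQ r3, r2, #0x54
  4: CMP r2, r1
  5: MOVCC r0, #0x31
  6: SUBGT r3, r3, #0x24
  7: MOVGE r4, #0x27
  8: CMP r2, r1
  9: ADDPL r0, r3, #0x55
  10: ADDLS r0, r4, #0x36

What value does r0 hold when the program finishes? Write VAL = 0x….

VAL = 0xe2

[0] flags=1001 → (cmp)
[1] flags=1001 VC?F → skip
[2] flags=1001 VS?T → r2=0xf9
[3] flags=1001 EQ?F → skip
[4] flags=0010 → (cmp)
[5] flags=0010 CC?F → skip
[6] flags=0010 GT?T → r3=0x8d
[7] flags=0010 GE?T → r4=0x27
[8] flags=0010 → (cmp)
[9] flags=0010 PL?T → r0=0xe2
[10] flags=0010 LS?F → skip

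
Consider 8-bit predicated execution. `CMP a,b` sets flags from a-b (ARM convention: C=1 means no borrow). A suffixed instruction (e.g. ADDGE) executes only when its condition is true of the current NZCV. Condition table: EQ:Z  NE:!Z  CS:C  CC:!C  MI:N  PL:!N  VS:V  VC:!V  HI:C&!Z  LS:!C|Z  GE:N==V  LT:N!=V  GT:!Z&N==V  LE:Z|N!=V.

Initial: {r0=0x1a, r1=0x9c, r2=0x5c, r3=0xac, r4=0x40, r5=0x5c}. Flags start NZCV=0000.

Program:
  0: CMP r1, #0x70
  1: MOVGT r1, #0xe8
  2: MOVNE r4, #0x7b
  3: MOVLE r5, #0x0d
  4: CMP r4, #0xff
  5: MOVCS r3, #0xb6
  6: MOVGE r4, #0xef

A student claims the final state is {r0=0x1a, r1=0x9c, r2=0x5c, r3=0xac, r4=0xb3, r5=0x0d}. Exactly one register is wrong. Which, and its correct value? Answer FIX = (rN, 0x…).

0: ✓ CMP  NZCV=0011
1: · MOVGT
2: ✓ MOVNE  r4←0x7b
3: ✓ MOVLE  r5←0x0d
4: ✓ CMP  NZCV=0000
5: · MOVCS
6: ✓ MOVGE  r4←0xef

FIX = (r4, 0xef)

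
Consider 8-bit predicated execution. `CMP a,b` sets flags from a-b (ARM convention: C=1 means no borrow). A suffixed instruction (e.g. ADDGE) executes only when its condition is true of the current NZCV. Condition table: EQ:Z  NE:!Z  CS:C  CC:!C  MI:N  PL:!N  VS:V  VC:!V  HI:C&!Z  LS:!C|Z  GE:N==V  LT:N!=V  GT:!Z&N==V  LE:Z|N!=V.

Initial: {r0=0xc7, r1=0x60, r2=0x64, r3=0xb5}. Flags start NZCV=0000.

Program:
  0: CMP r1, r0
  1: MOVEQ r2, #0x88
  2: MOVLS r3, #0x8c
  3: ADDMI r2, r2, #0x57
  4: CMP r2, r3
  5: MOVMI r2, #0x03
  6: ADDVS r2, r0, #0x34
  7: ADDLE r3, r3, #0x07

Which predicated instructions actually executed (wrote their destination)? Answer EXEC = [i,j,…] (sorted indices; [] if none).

[0] flags=1001 → (cmp)
[1] flags=1001 EQ?F → skip
[2] flags=1001 LS?T → r3=0x8c
[3] flags=1001 MI?T → r2=0xbb
[4] flags=0010 → (cmp)
[5] flags=0010 MI?F → skip
[6] flags=0010 VS?F → skip
[7] flags=0010 LE?F → skip

EXEC = [2,3]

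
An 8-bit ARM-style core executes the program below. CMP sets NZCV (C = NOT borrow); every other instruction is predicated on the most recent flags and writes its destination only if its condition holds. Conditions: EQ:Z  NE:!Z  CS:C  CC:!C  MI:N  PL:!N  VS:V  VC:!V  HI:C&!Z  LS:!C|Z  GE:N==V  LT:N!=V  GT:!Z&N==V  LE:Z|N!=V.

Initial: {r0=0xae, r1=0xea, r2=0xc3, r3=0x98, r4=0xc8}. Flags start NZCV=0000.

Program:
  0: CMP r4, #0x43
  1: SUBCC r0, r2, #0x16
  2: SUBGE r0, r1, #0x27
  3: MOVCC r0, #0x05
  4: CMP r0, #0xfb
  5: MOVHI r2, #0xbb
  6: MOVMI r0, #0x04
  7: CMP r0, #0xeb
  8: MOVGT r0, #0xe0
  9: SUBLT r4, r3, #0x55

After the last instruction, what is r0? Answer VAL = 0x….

0: ✓ CMP  NZCV=1010
1: · SUBCC
2: · SUBGE
3: · MOVCC
4: ✓ CMP  NZCV=1000
5: · MOVHI
6: ✓ MOVMI  r0←0x04
7: ✓ CMP  NZCV=0000
8: ✓ MOVGT  r0←0xe0
9: · SUBLT

VAL = 0xe0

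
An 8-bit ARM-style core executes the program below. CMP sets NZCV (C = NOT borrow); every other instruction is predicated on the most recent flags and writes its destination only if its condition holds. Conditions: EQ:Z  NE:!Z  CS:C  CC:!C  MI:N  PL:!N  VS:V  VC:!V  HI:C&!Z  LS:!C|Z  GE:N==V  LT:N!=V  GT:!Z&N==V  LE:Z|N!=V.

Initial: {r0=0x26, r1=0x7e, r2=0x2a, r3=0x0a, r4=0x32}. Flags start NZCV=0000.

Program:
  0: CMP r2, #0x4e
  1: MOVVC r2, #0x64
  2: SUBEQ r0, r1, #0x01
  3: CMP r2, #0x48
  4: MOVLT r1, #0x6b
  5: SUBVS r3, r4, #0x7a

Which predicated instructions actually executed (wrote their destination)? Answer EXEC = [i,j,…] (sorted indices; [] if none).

EXEC = [1]

0: ✓ CMP  NZCV=1000
1: ✓ MOVVC  r2←0x64
2: · SUBEQ
3: ✓ CMP  NZCV=0010
4: · MOVLT
5: · SUBVS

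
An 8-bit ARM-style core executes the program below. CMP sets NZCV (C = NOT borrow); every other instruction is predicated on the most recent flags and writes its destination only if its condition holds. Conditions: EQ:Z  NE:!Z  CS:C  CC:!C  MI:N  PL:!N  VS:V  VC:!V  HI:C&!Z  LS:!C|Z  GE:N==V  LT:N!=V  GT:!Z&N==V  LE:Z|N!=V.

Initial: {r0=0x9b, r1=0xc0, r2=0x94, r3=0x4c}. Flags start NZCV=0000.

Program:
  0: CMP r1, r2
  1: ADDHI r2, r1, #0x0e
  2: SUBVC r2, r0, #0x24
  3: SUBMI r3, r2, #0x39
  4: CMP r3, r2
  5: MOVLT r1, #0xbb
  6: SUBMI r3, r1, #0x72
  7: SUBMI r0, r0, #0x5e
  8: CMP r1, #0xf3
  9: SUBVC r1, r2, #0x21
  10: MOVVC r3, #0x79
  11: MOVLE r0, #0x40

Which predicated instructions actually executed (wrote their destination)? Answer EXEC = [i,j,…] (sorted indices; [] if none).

EXEC = [1,2,5,6,7,9,10,11]

0: ✓ CMP  NZCV=0010
1: ✓ ADDHI  r2←0xce
2: ✓ SUBVC  r2←0x77
3: · SUBMI
4: ✓ CMP  NZCV=1000
5: ✓ MOVLT  r1←0xbb
6: ✓ SUBMI  r3←0x49
7: ✓ SUBMI  r0←0x3d
8: ✓ CMP  NZCV=1000
9: ✓ SUBVC  r1←0x56
10: ✓ MOVVC  r3←0x79
11: ✓ MOVLE  r0←0x40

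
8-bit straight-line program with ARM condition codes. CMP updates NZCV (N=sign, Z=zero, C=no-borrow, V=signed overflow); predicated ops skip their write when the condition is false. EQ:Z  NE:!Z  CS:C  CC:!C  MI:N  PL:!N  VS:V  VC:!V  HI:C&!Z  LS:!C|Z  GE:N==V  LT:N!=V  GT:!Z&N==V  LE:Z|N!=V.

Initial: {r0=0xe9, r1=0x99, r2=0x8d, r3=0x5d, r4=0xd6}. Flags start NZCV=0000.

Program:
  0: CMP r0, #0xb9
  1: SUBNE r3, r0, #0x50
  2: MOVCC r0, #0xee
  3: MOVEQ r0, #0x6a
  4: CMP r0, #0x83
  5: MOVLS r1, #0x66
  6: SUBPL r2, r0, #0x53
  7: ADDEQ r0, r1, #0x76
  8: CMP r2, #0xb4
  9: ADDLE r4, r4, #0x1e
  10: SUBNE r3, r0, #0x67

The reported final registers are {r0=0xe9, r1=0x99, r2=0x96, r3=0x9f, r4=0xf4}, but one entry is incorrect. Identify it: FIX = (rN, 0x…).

FIX = (r3, 0x82)

[0] flags=0010 → (cmp)
[1] flags=0010 NE?T → r3=0x99
[2] flags=0010 CC?F → skip
[3] flags=0010 EQ?F → skip
[4] flags=0010 → (cmp)
[5] flags=0010 LS?F → skip
[6] flags=0010 PL?T → r2=0x96
[7] flags=0010 EQ?F → skip
[8] flags=1000 → (cmp)
[9] flags=1000 LE?T → r4=0xf4
[10] flags=1000 NE?T → r3=0x82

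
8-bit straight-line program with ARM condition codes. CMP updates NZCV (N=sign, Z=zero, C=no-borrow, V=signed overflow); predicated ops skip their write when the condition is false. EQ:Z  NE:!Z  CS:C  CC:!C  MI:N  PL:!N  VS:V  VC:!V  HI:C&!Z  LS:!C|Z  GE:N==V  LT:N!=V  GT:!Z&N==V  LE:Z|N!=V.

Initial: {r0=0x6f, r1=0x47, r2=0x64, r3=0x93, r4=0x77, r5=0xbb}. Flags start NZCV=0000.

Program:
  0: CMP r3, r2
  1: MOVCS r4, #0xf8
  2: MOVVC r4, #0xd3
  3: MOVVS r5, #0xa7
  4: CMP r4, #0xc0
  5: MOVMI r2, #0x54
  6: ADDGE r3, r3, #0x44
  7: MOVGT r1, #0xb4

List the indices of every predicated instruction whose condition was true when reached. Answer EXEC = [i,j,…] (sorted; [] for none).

EXEC = [1,3,6,7]

0: ✓ CMP  NZCV=0011
1: ✓ MOVCS  r4←0xf8
2: · MOVVC
3: ✓ MOVVS  r5←0xa7
4: ✓ CMP  NZCV=0010
5: · MOVMI
6: ✓ ADDGE  r3←0xd7
7: ✓ MOVGT  r1←0xb4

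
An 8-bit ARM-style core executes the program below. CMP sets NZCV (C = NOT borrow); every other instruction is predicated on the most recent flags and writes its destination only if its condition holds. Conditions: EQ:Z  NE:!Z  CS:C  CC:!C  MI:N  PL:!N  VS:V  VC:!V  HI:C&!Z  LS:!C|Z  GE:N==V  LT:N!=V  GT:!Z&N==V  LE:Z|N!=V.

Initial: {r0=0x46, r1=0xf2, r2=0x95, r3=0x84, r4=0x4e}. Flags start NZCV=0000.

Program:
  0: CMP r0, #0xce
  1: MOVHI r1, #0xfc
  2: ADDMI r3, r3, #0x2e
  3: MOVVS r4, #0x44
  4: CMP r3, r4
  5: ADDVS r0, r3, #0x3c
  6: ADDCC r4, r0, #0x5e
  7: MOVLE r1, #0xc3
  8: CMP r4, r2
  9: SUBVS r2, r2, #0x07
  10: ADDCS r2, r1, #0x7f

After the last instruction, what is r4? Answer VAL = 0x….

[0] flags=0000 → (cmp)
[1] flags=0000 HI?F → skip
[2] flags=0000 MI?F → skip
[3] flags=0000 VS?F → skip
[4] flags=0011 → (cmp)
[5] flags=0011 VS?T → r0=0xc0
[6] flags=0011 CC?F → skip
[7] flags=0011 LE?T → r1=0xc3
[8] flags=1001 → (cmp)
[9] flags=1001 VS?T → r2=0x8e
[10] flags=1001 CS?F → skip

VAL = 0x4e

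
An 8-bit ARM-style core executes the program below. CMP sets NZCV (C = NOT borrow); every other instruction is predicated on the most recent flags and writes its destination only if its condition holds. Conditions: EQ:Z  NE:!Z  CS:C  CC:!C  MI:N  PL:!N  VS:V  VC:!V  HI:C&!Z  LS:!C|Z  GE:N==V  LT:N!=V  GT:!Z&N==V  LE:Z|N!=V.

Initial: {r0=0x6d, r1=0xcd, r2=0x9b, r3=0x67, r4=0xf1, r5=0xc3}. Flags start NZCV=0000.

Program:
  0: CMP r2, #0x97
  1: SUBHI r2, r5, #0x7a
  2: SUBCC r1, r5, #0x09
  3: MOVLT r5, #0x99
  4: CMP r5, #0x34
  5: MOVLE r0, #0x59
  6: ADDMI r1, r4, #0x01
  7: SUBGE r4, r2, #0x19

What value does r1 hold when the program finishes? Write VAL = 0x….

VAL = 0xf2

[0] flags=0010 → (cmp)
[1] flags=0010 HI?T → r2=0x49
[2] flags=0010 CC?F → skip
[3] flags=0010 LT?F → skip
[4] flags=1010 → (cmp)
[5] flags=1010 LE?T → r0=0x59
[6] flags=1010 MI?T → r1=0xf2
[7] flags=1010 GE?F → skip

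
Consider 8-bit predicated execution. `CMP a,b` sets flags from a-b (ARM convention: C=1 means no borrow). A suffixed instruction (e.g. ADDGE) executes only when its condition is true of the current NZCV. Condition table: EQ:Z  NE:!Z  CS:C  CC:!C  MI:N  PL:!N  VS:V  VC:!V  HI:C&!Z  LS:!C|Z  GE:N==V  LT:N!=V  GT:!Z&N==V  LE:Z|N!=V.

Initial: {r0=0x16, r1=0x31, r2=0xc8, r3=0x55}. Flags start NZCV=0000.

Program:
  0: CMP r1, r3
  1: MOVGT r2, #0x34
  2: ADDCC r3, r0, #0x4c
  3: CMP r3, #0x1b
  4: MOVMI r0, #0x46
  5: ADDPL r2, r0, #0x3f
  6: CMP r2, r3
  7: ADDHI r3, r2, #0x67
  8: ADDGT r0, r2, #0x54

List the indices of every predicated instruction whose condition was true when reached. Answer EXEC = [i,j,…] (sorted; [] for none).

EXEC = [2,5]

[0] flags=1000 → (cmp)
[1] flags=1000 GT?F → skip
[2] flags=1000 CC?T → r3=0x62
[3] flags=0010 → (cmp)
[4] flags=0010 MI?F → skip
[5] flags=0010 PL?T → r2=0x55
[6] flags=1000 → (cmp)
[7] flags=1000 HI?F → skip
[8] flags=1000 GT?F → skip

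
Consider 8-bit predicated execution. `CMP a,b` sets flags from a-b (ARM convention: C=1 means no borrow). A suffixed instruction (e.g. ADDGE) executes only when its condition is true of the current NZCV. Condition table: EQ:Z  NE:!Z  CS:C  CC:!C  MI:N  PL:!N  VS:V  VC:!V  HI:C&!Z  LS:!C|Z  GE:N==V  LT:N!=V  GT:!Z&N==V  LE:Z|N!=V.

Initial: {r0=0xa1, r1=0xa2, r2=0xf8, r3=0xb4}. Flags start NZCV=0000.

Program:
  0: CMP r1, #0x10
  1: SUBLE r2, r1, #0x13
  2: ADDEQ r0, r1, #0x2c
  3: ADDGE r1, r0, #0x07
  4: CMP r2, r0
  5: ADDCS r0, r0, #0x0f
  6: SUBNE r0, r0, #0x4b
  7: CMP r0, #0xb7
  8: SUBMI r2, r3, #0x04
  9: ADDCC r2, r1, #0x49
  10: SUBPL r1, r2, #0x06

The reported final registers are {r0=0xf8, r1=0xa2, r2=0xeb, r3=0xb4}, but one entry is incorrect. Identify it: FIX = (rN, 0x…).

FIX = (r0, 0x56)

0: ✓ CMP  NZCV=1010
1: ✓ SUBLE  r2←0x8f
2: · ADDEQ
3: · ADDGE
4: ✓ CMP  NZCV=1000
5: · ADDCS
6: ✓ SUBNE  r0←0x56
7: ✓ CMP  NZCV=1001
8: ✓ SUBMI  r2←0xb0
9: ✓ ADDCC  r2←0xeb
10: · SUBPL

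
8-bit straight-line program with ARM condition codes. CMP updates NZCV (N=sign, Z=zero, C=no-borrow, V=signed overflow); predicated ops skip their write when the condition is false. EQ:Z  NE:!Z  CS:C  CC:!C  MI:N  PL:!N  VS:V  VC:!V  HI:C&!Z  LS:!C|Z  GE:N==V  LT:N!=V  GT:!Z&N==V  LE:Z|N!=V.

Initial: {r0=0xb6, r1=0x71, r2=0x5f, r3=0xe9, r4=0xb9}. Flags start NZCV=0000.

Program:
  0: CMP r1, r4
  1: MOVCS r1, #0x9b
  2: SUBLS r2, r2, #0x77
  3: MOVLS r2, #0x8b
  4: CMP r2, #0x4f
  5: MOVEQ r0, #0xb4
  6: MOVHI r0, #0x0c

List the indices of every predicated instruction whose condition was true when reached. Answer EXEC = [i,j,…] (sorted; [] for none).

EXEC = [2,3,6]

[0] flags=1001 → (cmp)
[1] flags=1001 CS?F → skip
[2] flags=1001 LS?T → r2=0xe8
[3] flags=1001 LS?T → r2=0x8b
[4] flags=0011 → (cmp)
[5] flags=0011 EQ?F → skip
[6] flags=0011 HI?T → r0=0x0c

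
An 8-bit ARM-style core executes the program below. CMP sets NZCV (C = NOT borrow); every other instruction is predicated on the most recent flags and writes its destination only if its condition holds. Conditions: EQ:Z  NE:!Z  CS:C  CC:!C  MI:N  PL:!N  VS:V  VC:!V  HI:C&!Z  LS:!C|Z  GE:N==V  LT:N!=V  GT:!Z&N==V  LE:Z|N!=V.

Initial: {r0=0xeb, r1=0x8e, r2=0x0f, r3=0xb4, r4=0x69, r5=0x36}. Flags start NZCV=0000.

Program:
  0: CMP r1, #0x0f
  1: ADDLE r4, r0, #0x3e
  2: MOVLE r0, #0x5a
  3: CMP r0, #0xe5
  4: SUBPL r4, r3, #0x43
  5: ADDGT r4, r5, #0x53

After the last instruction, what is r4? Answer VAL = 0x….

VAL = 0x89

0: ✓ CMP  NZCV=0011
1: ✓ ADDLE  r4←0x29
2: ✓ MOVLE  r0←0x5a
3: ✓ CMP  NZCV=0000
4: ✓ SUBPL  r4←0x71
5: ✓ ADDGT  r4←0x89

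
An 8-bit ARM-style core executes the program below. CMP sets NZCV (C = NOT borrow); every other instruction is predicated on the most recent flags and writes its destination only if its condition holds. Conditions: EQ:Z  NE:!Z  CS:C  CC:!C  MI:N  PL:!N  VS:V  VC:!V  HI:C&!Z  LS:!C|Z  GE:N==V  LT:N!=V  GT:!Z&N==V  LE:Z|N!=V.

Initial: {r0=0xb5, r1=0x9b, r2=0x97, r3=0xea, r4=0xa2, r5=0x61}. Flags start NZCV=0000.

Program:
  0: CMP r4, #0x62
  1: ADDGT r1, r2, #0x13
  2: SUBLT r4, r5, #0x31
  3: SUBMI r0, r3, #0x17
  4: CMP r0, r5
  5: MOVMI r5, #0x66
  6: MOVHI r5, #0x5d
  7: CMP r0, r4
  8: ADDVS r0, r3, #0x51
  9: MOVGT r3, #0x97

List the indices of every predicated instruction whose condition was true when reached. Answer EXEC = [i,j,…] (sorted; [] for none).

0: ✓ CMP  NZCV=0011
1: · ADDGT
2: ✓ SUBLT  r4←0x30
3: · SUBMI
4: ✓ CMP  NZCV=0011
5: · MOVMI
6: ✓ MOVHI  r5←0x5d
7: ✓ CMP  NZCV=1010
8: · ADDVS
9: · MOVGT

EXEC = [2,6]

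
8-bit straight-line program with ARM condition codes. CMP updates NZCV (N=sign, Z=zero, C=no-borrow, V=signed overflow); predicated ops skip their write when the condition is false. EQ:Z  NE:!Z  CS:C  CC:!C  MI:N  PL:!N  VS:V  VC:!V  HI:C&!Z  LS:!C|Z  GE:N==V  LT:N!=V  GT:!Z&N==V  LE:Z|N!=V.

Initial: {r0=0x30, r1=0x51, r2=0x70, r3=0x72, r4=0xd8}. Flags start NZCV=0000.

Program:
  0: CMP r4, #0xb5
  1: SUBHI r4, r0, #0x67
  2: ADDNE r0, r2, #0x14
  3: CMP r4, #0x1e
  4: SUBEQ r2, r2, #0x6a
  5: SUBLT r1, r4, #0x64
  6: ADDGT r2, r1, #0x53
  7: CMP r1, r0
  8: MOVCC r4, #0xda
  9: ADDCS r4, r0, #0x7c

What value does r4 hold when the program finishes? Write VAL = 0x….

0: ✓ CMP  NZCV=0010
1: ✓ SUBHI  r4←0xc9
2: ✓ ADDNE  r0←0x84
3: ✓ CMP  NZCV=1010
4: · SUBEQ
5: ✓ SUBLT  r1←0x65
6: · ADDGT
7: ✓ CMP  NZCV=1001
8: ✓ MOVCC  r4←0xda
9: · ADDCS

VAL = 0xda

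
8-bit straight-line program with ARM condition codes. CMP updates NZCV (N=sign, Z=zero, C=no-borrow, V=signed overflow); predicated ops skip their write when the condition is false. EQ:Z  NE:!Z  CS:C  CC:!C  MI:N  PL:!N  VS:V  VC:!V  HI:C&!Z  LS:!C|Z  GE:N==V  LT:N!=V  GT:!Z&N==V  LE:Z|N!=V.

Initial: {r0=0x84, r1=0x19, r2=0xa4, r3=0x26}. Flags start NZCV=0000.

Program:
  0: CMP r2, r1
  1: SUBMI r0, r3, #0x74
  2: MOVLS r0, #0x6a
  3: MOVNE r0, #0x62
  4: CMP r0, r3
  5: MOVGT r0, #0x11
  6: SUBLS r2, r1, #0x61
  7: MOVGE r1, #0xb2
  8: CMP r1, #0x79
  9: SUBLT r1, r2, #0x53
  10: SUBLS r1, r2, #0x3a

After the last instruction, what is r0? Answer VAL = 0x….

VAL = 0x11

[0] flags=1010 → (cmp)
[1] flags=1010 MI?T → r0=0xb2
[2] flags=1010 LS?F → skip
[3] flags=1010 NE?T → r0=0x62
[4] flags=0010 → (cmp)
[5] flags=0010 GT?T → r0=0x11
[6] flags=0010 LS?F → skip
[7] flags=0010 GE?T → r1=0xb2
[8] flags=0011 → (cmp)
[9] flags=0011 LT?T → r1=0x51
[10] flags=0011 LS?F → skip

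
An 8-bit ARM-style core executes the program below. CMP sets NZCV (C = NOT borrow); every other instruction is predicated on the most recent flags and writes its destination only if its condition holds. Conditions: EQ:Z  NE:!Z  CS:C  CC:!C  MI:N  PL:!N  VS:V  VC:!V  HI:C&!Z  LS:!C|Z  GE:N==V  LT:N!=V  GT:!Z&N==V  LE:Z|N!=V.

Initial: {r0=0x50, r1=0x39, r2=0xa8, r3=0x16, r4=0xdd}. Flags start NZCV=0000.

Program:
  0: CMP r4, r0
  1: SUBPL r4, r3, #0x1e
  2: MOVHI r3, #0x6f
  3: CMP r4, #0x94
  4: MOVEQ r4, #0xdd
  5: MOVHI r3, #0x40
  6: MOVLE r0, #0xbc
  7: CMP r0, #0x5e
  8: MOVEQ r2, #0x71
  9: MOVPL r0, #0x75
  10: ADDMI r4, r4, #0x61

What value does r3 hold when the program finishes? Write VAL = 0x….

VAL = 0x40

[0] flags=1010 → (cmp)
[1] flags=1010 PL?F → skip
[2] flags=1010 HI?T → r3=0x6f
[3] flags=0010 → (cmp)
[4] flags=0010 EQ?F → skip
[5] flags=0010 HI?T → r3=0x40
[6] flags=0010 LE?F → skip
[7] flags=1000 → (cmp)
[8] flags=1000 EQ?F → skip
[9] flags=1000 PL?F → skip
[10] flags=1000 MI?T → r4=0x3e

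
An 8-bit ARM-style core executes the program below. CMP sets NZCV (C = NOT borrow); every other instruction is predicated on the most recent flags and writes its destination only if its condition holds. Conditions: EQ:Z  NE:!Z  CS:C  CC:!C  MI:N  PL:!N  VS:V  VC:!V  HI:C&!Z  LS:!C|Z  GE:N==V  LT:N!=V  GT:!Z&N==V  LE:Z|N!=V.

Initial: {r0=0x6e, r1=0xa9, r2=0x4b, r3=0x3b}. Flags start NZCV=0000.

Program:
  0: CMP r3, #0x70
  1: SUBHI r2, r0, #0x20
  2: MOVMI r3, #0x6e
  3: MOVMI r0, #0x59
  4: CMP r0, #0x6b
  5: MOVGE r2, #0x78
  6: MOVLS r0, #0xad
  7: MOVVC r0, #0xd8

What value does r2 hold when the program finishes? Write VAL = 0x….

VAL = 0x4b

[0] flags=1000 → (cmp)
[1] flags=1000 HI?F → skip
[2] flags=1000 MI?T → r3=0x6e
[3] flags=1000 MI?T → r0=0x59
[4] flags=1000 → (cmp)
[5] flags=1000 GE?F → skip
[6] flags=1000 LS?T → r0=0xad
[7] flags=1000 VC?T → r0=0xd8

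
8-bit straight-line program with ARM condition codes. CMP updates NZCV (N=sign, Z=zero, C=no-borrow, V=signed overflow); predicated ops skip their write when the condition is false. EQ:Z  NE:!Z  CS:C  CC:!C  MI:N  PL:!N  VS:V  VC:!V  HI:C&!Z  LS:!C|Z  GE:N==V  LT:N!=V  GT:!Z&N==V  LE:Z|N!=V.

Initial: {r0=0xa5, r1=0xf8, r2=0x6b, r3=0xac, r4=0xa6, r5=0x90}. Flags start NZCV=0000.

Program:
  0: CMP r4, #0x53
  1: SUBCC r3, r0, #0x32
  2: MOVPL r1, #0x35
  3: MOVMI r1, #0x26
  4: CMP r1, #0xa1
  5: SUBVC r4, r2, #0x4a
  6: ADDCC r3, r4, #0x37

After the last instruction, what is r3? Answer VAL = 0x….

0: ✓ CMP  NZCV=0011
1: · SUBCC
2: ✓ MOVPL  r1←0x35
3: · MOVMI
4: ✓ CMP  NZCV=1001
5: · SUBVC
6: ✓ ADDCC  r3←0xdd

VAL = 0xdd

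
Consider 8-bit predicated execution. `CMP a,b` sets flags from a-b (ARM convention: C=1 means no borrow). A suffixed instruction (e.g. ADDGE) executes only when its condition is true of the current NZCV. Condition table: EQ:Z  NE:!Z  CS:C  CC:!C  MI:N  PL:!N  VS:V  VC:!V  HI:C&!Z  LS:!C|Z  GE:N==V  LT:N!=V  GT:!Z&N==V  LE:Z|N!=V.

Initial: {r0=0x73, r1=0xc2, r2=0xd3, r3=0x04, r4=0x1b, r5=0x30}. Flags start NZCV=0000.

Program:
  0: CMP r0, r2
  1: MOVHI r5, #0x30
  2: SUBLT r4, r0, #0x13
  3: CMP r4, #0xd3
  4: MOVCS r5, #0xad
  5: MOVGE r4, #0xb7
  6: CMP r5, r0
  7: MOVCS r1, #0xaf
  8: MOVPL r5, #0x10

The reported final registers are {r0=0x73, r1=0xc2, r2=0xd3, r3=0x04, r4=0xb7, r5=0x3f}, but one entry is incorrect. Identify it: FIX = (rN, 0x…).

[0] flags=1001 → (cmp)
[1] flags=1001 HI?F → skip
[2] flags=1001 LT?F → skip
[3] flags=0000 → (cmp)
[4] flags=0000 CS?F → skip
[5] flags=0000 GE?T → r4=0xb7
[6] flags=1000 → (cmp)
[7] flags=1000 CS?F → skip
[8] flags=1000 PL?F → skip

FIX = (r5, 0x30)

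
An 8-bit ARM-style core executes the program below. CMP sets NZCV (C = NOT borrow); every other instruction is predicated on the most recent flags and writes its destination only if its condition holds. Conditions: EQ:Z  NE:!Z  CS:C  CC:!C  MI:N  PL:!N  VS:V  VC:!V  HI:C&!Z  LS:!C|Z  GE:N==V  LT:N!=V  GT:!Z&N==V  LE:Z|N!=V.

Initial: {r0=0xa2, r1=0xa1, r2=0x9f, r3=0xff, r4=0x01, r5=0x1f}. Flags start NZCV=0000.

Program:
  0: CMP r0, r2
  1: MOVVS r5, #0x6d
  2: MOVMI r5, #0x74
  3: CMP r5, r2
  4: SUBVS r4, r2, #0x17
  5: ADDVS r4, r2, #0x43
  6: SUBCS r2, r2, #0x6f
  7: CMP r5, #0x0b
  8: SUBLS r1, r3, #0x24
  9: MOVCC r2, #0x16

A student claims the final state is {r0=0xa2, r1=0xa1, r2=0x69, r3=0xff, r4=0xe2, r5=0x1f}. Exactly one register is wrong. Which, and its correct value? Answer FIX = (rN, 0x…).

FIX = (r2, 0x9f)

0: ✓ CMP  NZCV=0010
1: · MOVVS
2: · MOVMI
3: ✓ CMP  NZCV=1001
4: ✓ SUBVS  r4←0x88
5: ✓ ADDVS  r4←0xe2
6: · SUBCS
7: ✓ CMP  NZCV=0010
8: · SUBLS
9: · MOVCC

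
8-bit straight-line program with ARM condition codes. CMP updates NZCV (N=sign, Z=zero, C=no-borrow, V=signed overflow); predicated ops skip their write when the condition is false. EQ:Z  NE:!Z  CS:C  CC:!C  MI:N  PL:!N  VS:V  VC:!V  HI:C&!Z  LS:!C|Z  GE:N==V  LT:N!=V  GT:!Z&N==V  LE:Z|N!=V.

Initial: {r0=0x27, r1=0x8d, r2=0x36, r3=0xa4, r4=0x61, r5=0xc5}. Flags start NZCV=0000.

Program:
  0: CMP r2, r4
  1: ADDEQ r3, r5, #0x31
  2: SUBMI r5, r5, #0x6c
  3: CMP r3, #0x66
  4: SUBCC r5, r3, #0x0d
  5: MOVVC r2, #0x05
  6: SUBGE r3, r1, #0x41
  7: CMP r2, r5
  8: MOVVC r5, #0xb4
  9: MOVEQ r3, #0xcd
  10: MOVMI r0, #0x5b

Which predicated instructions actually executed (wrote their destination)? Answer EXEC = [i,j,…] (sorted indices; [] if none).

EXEC = [2,8,10]

0: ✓ CMP  NZCV=1000
1: · ADDEQ
2: ✓ SUBMI  r5←0x59
3: ✓ CMP  NZCV=0011
4: · SUBCC
5: · MOVVC
6: · SUBGE
7: ✓ CMP  NZCV=1000
8: ✓ MOVVC  r5←0xb4
9: · MOVEQ
10: ✓ MOVMI  r0←0x5b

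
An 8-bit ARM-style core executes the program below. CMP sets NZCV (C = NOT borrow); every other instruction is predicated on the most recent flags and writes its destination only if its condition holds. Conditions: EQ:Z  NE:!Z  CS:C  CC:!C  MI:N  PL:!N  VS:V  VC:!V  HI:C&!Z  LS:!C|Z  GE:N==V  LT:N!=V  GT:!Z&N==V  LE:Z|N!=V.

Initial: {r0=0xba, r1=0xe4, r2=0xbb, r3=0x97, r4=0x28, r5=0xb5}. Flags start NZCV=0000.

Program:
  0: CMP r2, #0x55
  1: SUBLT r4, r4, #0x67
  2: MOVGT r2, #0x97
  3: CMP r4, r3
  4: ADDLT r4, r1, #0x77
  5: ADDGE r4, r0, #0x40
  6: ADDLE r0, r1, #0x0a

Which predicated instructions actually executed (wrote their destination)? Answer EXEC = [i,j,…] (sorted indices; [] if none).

[0] flags=0011 → (cmp)
[1] flags=0011 LT?T → r4=0xc1
[2] flags=0011 GT?F → skip
[3] flags=0010 → (cmp)
[4] flags=0010 LT?F → skip
[5] flags=0010 GE?T → r4=0xfa
[6] flags=0010 LE?F → skip

EXEC = [1,5]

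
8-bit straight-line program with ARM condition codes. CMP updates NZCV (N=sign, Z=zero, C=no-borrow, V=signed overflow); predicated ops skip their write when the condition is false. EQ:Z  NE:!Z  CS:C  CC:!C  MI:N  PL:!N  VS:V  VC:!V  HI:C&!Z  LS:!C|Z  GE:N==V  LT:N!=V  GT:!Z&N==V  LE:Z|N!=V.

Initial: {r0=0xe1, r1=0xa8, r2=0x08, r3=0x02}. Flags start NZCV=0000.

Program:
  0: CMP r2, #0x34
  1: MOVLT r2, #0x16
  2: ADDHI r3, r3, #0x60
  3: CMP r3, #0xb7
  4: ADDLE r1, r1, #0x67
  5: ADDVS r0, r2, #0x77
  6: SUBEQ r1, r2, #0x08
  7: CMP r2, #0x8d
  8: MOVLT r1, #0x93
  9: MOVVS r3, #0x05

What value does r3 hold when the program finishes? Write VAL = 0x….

[0] flags=1000 → (cmp)
[1] flags=1000 LT?T → r2=0x16
[2] flags=1000 HI?F → skip
[3] flags=0000 → (cmp)
[4] flags=0000 LE?F → skip
[5] flags=0000 VS?F → skip
[6] flags=0000 EQ?F → skip
[7] flags=1001 → (cmp)
[8] flags=1001 LT?F → skip
[9] flags=1001 VS?T → r3=0x05

VAL = 0x05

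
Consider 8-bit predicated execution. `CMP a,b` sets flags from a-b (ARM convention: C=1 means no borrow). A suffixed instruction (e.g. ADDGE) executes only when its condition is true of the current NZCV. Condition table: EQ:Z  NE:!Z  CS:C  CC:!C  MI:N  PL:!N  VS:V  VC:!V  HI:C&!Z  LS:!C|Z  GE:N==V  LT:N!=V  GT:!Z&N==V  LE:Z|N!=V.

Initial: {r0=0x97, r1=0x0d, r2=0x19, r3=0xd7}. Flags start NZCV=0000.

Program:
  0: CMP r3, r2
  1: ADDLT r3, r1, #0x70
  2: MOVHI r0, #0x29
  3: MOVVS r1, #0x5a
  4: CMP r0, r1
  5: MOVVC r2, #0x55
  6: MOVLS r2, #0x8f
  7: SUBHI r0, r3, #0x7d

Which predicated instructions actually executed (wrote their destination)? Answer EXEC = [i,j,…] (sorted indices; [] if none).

EXEC = [1,2,5,7]

0: ✓ CMP  NZCV=1010
1: ✓ ADDLT  r3←0x7d
2: ✓ MOVHI  r0←0x29
3: · MOVVS
4: ✓ CMP  NZCV=0010
5: ✓ MOVVC  r2←0x55
6: · MOVLS
7: ✓ SUBHI  r0←0x00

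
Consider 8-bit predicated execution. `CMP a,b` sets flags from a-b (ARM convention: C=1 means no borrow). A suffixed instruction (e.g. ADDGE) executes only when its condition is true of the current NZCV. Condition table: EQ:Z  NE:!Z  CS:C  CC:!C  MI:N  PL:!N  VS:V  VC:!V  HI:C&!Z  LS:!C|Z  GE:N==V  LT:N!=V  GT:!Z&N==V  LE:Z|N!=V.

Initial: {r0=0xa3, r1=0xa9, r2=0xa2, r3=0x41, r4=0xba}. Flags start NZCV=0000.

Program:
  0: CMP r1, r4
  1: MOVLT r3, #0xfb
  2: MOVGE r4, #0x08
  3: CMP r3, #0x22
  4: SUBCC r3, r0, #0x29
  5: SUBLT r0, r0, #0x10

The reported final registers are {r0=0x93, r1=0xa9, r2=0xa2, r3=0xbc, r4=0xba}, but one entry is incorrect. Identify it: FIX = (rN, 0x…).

0: ✓ CMP  NZCV=1000
1: ✓ MOVLT  r3←0xfb
2: · MOVGE
3: ✓ CMP  NZCV=1010
4: · SUBCC
5: ✓ SUBLT  r0←0x93

FIX = (r3, 0xfb)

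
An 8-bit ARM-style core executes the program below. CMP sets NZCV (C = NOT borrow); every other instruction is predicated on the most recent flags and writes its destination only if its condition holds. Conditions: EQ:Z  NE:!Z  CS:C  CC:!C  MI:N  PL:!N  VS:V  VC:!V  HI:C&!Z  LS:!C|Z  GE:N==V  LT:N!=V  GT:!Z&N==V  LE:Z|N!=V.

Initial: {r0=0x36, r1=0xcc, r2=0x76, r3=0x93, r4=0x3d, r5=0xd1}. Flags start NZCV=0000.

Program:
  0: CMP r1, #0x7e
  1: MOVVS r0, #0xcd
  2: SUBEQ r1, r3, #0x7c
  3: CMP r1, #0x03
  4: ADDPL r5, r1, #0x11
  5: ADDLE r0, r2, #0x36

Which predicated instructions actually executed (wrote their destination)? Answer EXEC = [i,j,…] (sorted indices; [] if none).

[0] flags=0011 → (cmp)
[1] flags=0011 VS?T → r0=0xcd
[2] flags=0011 EQ?F → skip
[3] flags=1010 → (cmp)
[4] flags=1010 PL?F → skip
[5] flags=1010 LE?T → r0=0xac

EXEC = [1,5]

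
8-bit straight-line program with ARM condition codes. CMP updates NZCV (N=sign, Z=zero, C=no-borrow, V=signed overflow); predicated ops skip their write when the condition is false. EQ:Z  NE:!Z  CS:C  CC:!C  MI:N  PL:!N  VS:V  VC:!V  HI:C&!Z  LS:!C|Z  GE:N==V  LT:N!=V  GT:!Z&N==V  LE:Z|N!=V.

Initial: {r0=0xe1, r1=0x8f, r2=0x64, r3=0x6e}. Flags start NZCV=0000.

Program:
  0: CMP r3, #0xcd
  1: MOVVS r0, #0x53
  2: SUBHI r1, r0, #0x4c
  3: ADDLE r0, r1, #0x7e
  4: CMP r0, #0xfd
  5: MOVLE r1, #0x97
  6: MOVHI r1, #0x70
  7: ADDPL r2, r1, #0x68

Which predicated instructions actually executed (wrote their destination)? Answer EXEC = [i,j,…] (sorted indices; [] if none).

[0] flags=1001 → (cmp)
[1] flags=1001 VS?T → r0=0x53
[2] flags=1001 HI?F → skip
[3] flags=1001 LE?F → skip
[4] flags=0000 → (cmp)
[5] flags=0000 LE?F → skip
[6] flags=0000 HI?F → skip
[7] flags=0000 PL?T → r2=0xf7

EXEC = [1,7]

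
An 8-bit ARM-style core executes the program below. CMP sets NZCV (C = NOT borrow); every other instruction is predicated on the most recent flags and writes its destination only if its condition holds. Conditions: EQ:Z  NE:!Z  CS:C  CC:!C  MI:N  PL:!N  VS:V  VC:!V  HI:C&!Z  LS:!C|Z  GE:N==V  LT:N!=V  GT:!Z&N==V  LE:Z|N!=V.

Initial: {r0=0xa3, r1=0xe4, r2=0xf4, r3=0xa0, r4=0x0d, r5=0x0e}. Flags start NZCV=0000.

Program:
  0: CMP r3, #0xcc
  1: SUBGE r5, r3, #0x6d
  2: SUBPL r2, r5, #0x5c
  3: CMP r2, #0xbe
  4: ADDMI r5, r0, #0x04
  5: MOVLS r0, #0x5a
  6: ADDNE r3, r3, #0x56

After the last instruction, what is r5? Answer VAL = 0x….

VAL = 0x0e

0: ✓ CMP  NZCV=1000
1: · SUBGE
2: · SUBPL
3: ✓ CMP  NZCV=0010
4: · ADDMI
5: · MOVLS
6: ✓ ADDNE  r3←0xf6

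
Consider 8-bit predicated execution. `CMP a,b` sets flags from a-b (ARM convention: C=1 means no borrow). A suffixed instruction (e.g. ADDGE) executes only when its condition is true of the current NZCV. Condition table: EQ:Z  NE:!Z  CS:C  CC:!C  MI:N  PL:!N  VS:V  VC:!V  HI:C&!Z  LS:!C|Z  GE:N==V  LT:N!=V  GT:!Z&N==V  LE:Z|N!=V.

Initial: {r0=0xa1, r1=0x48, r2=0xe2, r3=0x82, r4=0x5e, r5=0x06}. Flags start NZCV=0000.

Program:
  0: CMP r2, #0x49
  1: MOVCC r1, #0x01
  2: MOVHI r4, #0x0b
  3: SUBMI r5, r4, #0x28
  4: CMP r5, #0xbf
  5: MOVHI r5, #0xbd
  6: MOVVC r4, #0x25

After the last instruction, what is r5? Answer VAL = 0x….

[0] flags=1010 → (cmp)
[1] flags=1010 CC?F → skip
[2] flags=1010 HI?T → r4=0x0b
[3] flags=1010 MI?T → r5=0xe3
[4] flags=0010 → (cmp)
[5] flags=0010 HI?T → r5=0xbd
[6] flags=0010 VC?T → r4=0x25

VAL = 0xbd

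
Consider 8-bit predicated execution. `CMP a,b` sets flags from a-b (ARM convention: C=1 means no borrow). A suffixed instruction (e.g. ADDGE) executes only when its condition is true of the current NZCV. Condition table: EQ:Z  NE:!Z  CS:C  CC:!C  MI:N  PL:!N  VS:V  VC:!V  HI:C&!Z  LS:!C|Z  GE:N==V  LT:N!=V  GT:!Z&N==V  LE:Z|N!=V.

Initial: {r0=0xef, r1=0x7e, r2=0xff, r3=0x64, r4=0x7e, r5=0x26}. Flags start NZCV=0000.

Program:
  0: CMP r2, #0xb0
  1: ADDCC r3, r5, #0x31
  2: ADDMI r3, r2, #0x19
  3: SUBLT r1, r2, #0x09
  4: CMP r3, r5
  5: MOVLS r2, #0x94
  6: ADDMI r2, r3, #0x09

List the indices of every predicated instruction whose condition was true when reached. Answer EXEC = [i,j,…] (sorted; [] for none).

EXEC = []

0: ✓ CMP  NZCV=0010
1: · ADDCC
2: · ADDMI
3: · SUBLT
4: ✓ CMP  NZCV=0010
5: · MOVLS
6: · ADDMI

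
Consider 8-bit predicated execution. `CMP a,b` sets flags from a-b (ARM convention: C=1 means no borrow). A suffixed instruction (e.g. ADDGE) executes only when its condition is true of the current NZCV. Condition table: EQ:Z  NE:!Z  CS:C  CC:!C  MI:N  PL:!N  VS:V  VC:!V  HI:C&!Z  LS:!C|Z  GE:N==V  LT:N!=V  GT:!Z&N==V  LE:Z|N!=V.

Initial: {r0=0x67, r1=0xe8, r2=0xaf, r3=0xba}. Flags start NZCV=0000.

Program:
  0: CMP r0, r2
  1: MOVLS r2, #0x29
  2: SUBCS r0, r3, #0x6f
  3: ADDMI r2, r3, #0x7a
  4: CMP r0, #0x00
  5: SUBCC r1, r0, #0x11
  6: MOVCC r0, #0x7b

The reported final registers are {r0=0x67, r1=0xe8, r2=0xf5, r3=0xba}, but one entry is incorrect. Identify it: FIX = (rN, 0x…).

FIX = (r2, 0x34)

0: ✓ CMP  NZCV=1001
1: ✓ MOVLS  r2←0x29
2: · SUBCS
3: ✓ ADDMI  r2←0x34
4: ✓ CMP  NZCV=0010
5: · SUBCC
6: · MOVCC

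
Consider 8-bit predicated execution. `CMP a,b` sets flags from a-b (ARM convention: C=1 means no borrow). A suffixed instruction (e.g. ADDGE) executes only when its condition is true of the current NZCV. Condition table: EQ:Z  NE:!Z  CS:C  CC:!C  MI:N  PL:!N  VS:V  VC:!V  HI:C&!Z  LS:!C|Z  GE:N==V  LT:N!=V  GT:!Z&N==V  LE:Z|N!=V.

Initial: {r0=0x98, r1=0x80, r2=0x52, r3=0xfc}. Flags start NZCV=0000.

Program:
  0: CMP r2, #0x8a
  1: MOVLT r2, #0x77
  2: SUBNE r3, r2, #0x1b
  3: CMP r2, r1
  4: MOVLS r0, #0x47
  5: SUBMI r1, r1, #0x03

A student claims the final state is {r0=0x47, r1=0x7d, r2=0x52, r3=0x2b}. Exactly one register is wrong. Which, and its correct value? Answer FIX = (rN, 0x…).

0: ✓ CMP  NZCV=1001
1: · MOVLT
2: ✓ SUBNE  r3←0x37
3: ✓ CMP  NZCV=1001
4: ✓ MOVLS  r0←0x47
5: ✓ SUBMI  r1←0x7d

FIX = (r3, 0x37)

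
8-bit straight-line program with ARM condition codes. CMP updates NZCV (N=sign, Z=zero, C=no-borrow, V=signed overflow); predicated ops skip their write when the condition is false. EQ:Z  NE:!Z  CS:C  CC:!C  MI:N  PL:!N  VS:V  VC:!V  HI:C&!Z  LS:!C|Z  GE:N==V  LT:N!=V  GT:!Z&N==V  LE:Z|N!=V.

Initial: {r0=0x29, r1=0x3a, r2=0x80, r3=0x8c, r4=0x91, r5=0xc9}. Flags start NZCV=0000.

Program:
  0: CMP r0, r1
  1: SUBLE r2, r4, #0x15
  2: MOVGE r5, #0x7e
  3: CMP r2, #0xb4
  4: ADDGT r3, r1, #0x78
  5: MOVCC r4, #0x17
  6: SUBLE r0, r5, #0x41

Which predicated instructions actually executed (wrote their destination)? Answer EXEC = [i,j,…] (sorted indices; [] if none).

EXEC = [1,4,5]

[0] flags=1000 → (cmp)
[1] flags=1000 LE?T → r2=0x7c
[2] flags=1000 GE?F → skip
[3] flags=1001 → (cmp)
[4] flags=1001 GT?T → r3=0xb2
[5] flags=1001 CC?T → r4=0x17
[6] flags=1001 LE?F → skip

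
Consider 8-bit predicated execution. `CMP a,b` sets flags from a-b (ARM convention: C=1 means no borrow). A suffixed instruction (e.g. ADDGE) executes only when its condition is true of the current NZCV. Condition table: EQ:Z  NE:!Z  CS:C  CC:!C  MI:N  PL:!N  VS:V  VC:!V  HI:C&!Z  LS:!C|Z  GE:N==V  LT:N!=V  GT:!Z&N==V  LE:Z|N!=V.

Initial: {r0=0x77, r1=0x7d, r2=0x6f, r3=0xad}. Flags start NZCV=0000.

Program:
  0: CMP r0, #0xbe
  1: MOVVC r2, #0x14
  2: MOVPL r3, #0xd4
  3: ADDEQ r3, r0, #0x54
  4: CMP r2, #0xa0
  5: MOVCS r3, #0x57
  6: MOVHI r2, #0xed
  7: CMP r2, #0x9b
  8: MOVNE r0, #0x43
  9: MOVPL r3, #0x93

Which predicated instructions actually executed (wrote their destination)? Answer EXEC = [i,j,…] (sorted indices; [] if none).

0: ✓ CMP  NZCV=1001
1: · MOVVC
2: · MOVPL
3: · ADDEQ
4: ✓ CMP  NZCV=1001
5: · MOVCS
6: · MOVHI
7: ✓ CMP  NZCV=1001
8: ✓ MOVNE  r0←0x43
9: · MOVPL

EXEC = [8]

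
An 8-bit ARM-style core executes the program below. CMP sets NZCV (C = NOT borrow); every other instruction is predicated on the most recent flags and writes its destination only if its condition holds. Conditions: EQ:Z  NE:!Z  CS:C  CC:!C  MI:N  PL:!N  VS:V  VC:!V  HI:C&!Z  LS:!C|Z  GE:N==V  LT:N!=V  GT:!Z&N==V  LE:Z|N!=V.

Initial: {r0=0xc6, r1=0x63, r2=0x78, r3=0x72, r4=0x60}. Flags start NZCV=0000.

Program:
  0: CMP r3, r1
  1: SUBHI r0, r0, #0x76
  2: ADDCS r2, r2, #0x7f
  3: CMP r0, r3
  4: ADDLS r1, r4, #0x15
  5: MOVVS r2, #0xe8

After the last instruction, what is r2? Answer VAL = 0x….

VAL = 0xf7

0: ✓ CMP  NZCV=0010
1: ✓ SUBHI  r0←0x50
2: ✓ ADDCS  r2←0xf7
3: ✓ CMP  NZCV=1000
4: ✓ ADDLS  r1←0x75
5: · MOVVS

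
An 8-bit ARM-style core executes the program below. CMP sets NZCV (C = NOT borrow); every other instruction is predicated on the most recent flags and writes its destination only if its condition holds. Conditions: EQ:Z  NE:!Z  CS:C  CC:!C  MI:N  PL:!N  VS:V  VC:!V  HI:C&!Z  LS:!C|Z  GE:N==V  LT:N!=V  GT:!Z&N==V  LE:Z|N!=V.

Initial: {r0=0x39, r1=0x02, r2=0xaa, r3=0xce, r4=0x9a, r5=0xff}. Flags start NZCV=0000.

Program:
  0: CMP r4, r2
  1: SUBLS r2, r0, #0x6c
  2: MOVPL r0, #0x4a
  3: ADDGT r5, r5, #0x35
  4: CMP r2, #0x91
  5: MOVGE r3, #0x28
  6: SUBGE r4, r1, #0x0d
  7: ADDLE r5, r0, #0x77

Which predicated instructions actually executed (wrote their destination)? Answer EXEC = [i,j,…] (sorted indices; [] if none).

EXEC = [1,5,6]

[0] flags=1000 → (cmp)
[1] flags=1000 LS?T → r2=0xcd
[2] flags=1000 PL?F → skip
[3] flags=1000 GT?F → skip
[4] flags=0010 → (cmp)
[5] flags=0010 GE?T → r3=0x28
[6] flags=0010 GE?T → r4=0xf5
[7] flags=0010 LE?F → skip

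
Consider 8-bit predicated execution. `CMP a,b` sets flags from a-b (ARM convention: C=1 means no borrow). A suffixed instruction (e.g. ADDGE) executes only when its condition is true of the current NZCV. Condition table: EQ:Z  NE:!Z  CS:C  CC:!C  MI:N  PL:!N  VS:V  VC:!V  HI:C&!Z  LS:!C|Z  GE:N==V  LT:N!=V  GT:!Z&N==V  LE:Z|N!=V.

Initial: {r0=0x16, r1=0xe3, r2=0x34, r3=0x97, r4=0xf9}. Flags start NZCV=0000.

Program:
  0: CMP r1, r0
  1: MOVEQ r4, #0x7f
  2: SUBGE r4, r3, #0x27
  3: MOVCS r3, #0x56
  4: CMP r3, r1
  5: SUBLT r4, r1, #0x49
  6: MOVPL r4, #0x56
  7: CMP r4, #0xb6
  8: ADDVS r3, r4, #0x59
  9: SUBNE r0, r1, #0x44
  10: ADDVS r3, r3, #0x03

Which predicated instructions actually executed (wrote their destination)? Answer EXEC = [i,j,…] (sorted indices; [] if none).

EXEC = [3,6,8,9,10]

0: ✓ CMP  NZCV=1010
1: · MOVEQ
2: · SUBGE
3: ✓ MOVCS  r3←0x56
4: ✓ CMP  NZCV=0000
5: · SUBLT
6: ✓ MOVPL  r4←0x56
7: ✓ CMP  NZCV=1001
8: ✓ ADDVS  r3←0xaf
9: ✓ SUBNE  r0←0x9f
10: ✓ ADDVS  r3←0xb2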